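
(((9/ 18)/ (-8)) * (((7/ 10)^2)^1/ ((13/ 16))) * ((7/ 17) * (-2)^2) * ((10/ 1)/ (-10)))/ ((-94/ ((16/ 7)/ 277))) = -392/ 71929975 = -0.00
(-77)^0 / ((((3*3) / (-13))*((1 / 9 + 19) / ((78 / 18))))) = -169 / 516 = -0.33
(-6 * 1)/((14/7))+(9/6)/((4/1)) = -2.62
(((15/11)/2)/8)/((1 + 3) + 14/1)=5/1056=0.00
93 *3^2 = 837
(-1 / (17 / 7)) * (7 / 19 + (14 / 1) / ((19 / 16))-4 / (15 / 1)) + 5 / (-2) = -71671 / 9690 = -7.40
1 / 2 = 0.50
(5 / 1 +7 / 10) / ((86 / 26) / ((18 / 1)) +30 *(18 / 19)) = 126711 / 635885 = 0.20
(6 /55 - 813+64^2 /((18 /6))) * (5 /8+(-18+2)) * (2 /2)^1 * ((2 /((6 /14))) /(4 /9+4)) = -78482733 /8800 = -8918.49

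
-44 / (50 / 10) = -44 / 5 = -8.80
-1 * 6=-6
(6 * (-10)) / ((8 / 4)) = -30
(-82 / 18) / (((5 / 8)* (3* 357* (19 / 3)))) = -328 / 305235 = -0.00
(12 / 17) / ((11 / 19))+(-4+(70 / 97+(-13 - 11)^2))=10410714 / 18139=573.94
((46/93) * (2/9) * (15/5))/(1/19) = 6.27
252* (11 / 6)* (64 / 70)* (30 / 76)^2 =23760 / 361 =65.82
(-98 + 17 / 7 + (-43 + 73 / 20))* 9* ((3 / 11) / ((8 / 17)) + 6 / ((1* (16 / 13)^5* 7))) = -6060369219021 / 5651824640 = -1072.29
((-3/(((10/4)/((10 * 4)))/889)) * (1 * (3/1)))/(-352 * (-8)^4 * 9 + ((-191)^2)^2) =-128016/1317887233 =-0.00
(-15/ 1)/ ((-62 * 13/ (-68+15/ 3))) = -945/ 806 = -1.17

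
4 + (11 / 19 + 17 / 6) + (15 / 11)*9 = 24685 / 1254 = 19.69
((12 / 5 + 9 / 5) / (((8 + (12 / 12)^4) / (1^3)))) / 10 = 0.05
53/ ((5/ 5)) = 53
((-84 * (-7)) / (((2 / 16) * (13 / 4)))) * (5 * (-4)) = -376320 / 13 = -28947.69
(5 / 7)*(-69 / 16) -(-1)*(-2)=-569 / 112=-5.08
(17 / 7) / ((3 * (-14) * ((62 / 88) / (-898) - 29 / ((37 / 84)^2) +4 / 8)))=459781388 / 1184540694561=0.00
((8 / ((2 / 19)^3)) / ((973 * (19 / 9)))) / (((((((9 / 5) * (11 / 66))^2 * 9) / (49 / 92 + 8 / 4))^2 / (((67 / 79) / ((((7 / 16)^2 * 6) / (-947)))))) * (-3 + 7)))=-5707.33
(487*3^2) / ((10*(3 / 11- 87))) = -5.05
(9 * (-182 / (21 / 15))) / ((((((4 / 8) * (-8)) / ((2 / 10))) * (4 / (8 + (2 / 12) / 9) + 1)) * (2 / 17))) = 861237 / 2596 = 331.76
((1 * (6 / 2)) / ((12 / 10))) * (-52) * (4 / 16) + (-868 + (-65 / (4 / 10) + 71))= -992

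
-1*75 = -75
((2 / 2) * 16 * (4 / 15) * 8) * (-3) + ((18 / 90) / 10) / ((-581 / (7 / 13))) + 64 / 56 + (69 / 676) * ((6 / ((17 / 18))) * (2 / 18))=-8444975157 / 83460650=-101.19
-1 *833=-833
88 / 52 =22 / 13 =1.69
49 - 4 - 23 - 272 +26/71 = -17724/71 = -249.63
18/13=1.38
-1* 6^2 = -36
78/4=39/2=19.50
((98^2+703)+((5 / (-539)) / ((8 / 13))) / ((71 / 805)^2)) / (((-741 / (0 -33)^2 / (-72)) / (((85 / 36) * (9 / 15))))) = 7693679716173 / 4980508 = 1544758.03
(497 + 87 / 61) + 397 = 54621 / 61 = 895.43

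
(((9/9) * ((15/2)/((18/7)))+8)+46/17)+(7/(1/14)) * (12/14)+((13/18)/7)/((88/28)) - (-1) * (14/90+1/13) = 10708442/109395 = 97.89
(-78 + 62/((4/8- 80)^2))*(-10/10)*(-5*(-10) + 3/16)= 791625505/202248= 3914.13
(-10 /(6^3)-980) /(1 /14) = -740915 /54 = -13720.65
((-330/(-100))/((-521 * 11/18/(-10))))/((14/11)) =297/3647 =0.08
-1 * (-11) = 11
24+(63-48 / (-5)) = 483 / 5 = 96.60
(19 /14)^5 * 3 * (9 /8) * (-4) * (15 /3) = -334273365 /1075648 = -310.76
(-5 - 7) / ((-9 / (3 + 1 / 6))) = 38 / 9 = 4.22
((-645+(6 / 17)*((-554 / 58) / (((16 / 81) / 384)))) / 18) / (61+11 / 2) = -1182971 / 196707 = -6.01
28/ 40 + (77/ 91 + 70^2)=637201/ 130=4901.55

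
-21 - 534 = -555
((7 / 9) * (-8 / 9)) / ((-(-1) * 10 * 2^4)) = -7 / 1620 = -0.00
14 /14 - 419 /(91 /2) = -747 /91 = -8.21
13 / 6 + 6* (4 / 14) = 163 / 42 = 3.88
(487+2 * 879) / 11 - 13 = 2102 / 11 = 191.09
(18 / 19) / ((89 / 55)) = 990 / 1691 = 0.59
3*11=33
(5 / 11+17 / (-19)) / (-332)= 23 / 17347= 0.00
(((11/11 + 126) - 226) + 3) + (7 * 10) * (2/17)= -1492/17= -87.76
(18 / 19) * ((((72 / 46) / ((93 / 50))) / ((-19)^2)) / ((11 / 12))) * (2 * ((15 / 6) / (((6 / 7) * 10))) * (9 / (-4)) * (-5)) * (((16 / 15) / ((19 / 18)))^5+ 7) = 424014343257204 / 3330052123264075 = 0.13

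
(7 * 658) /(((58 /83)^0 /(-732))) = -3371592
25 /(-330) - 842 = -55577 /66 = -842.08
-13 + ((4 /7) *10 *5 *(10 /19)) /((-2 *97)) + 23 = 128010 /12901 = 9.92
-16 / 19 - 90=-90.84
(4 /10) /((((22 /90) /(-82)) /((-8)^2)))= -94464 /11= -8587.64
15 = 15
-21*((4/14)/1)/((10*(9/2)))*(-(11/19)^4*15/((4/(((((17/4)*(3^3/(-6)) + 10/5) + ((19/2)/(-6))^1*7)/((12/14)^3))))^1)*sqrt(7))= -3399801251*sqrt(7)/1351168128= -6.66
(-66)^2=4356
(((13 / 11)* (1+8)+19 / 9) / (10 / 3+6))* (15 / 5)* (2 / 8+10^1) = 25871 / 616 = 42.00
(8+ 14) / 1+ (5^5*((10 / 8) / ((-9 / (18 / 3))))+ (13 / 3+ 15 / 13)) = -2576.68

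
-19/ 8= -2.38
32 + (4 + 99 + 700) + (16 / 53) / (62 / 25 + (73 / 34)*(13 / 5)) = 303293115 / 363209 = 835.04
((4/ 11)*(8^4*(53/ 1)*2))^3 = 5238143763469041664/ 1331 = 3935494938744584.27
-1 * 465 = -465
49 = 49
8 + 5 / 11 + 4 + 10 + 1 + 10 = 368 / 11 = 33.45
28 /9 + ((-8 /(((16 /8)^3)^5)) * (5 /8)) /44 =40370131 /12976128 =3.11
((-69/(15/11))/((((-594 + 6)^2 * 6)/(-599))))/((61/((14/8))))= 151547/361549440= 0.00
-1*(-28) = 28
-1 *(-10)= 10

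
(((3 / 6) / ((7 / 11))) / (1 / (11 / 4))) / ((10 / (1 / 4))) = 121 / 2240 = 0.05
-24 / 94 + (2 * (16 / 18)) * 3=716 / 141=5.08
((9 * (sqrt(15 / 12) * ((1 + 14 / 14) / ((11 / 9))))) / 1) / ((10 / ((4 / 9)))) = 18 * sqrt(5) / 55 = 0.73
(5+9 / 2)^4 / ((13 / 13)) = 130321 / 16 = 8145.06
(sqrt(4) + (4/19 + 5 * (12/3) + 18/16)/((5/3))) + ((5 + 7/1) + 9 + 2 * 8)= 39369/760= 51.80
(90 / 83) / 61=90 / 5063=0.02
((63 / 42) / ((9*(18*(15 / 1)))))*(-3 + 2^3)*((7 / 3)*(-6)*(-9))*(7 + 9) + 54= 542 / 9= 60.22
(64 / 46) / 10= 16 / 115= 0.14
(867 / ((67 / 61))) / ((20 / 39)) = 2062593 / 1340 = 1539.25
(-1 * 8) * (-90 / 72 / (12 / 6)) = 5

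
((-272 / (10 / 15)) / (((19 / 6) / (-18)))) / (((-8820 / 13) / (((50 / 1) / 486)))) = -8840 / 25137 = -0.35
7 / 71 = 0.10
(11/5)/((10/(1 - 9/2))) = -77/100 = -0.77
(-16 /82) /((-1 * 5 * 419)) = 8 /85895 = 0.00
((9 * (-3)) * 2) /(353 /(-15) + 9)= 405 /109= 3.72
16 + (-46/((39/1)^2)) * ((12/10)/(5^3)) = 5069908/316875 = 16.00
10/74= 5/37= 0.14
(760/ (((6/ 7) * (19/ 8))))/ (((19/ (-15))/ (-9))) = 50400/ 19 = 2652.63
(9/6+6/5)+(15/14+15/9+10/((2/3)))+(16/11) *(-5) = 15206/1155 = 13.17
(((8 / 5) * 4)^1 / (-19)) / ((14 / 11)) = -176 / 665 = -0.26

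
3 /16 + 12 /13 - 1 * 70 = -68.89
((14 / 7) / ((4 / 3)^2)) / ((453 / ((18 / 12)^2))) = 27 / 4832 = 0.01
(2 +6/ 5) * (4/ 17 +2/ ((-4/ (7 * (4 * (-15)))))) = 57184/ 85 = 672.75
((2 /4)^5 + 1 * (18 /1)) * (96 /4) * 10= 4327.50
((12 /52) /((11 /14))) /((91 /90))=540 /1859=0.29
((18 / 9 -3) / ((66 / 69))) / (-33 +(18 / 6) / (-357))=2737 / 86416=0.03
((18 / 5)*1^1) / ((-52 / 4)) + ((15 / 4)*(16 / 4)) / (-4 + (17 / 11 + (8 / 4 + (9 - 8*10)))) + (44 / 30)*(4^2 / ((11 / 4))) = 82219 / 10218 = 8.05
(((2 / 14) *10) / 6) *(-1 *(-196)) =140 / 3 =46.67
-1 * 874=-874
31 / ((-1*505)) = -31 / 505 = -0.06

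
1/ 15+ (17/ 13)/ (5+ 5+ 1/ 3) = 1168/ 6045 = 0.19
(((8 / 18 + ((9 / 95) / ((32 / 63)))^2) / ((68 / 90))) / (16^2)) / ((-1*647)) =-39859801 / 10408791900160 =-0.00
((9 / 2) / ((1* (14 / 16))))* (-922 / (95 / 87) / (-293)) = 14.82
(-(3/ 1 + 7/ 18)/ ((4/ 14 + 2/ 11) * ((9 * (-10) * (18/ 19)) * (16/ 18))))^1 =89243/ 933120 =0.10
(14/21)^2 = 4/9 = 0.44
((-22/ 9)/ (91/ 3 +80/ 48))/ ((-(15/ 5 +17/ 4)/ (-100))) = -275/ 261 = -1.05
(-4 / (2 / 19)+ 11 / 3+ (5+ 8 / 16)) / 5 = -173 / 30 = -5.77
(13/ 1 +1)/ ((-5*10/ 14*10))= -49/ 125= -0.39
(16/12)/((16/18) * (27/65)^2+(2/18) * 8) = 12675/9908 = 1.28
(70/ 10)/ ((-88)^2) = 7/ 7744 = 0.00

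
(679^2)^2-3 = 212558803678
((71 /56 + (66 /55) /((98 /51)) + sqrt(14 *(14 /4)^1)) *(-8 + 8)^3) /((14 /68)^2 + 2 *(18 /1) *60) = 0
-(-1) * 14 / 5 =14 / 5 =2.80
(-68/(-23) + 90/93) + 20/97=285666/69161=4.13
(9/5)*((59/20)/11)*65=31.38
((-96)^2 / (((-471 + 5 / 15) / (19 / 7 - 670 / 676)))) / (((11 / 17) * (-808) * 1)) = 0.06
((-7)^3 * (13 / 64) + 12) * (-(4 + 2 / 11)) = 241.17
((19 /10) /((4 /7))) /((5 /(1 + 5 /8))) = 1729 /1600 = 1.08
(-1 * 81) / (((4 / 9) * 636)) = -243 / 848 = -0.29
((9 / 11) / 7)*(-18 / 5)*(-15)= 486 / 77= 6.31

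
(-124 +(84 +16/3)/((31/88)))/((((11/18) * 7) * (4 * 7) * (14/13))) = 117507/116963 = 1.00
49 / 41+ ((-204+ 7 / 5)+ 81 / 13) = -520139 / 2665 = -195.17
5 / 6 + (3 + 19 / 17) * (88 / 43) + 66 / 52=300182 / 28509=10.53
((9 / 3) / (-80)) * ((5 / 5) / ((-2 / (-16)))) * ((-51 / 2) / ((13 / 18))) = 10.59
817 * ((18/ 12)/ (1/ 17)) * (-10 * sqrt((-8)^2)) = -1666680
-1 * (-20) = 20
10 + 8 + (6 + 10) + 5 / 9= 311 / 9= 34.56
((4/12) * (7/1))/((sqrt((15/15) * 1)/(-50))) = -350/3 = -116.67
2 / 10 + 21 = 106 / 5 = 21.20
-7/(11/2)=-14/11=-1.27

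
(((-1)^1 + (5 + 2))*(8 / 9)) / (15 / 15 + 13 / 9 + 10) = 3 / 7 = 0.43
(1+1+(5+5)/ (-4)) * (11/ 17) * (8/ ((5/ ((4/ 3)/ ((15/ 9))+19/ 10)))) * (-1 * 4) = 2376/ 425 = 5.59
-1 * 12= -12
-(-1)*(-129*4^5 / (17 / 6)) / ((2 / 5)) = -1981440 / 17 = -116555.29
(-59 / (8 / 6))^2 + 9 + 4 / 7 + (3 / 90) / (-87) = 287589319 / 146160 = 1967.63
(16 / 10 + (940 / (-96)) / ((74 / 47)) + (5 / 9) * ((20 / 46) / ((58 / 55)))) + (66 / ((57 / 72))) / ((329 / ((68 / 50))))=-2246654646079 / 555366344400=-4.05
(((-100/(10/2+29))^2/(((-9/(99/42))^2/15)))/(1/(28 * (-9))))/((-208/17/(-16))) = -4537500/1547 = -2933.10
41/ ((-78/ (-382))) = 7831/ 39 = 200.79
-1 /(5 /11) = -11 /5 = -2.20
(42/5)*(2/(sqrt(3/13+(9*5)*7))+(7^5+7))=141238.55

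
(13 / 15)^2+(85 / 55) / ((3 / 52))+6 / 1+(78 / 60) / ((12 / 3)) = 670507 / 19800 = 33.86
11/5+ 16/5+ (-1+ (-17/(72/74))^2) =2006717/6480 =309.68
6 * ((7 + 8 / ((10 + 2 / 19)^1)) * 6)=561 / 2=280.50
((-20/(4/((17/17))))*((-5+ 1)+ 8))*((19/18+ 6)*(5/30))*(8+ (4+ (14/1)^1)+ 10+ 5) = -26035/27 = -964.26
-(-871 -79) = 950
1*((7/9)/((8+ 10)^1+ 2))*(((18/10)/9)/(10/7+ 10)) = 49/72000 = 0.00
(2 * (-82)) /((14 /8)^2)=-2624 /49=-53.55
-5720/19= -301.05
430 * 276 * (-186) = -22074480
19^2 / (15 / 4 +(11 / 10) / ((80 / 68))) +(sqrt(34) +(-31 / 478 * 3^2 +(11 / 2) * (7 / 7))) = sqrt(34) +18356775 / 223943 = 87.80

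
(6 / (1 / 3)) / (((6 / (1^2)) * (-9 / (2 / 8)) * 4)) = -0.02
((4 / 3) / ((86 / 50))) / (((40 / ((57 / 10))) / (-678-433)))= -122.73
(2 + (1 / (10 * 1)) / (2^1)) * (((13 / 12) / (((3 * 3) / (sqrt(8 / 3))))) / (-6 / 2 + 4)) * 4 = 533 * sqrt(6) / 810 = 1.61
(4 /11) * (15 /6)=10 /11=0.91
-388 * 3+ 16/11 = -12788/11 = -1162.55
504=504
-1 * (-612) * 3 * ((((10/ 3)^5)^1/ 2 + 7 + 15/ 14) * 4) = 98934424/ 63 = 1570387.68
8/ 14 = 4/ 7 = 0.57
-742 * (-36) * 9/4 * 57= 3425814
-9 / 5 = -1.80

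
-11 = -11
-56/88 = -7/11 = -0.64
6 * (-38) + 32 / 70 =-7964 / 35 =-227.54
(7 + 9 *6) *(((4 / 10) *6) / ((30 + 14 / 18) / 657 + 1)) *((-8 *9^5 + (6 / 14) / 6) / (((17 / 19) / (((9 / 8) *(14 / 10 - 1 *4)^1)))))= 15908489133028479 / 73661000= 215968954.17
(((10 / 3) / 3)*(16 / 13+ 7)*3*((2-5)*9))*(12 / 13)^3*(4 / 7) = -66562560 / 199927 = -332.93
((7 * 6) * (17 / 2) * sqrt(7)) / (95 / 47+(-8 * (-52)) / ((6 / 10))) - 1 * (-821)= 50337 * sqrt(7) / 98045+821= 822.36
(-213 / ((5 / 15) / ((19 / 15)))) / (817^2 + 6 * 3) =-4047 / 3337535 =-0.00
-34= -34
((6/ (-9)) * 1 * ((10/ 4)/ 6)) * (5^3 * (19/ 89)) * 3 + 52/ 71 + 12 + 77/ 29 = -7531903/ 1099506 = -6.85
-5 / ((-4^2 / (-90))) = -225 / 8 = -28.12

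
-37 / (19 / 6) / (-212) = 111 / 2014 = 0.06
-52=-52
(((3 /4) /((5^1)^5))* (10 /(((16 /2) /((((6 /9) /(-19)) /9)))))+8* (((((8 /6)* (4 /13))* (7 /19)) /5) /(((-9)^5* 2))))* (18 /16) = -703879 /194468040000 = -0.00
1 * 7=7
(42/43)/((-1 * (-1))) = 42/43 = 0.98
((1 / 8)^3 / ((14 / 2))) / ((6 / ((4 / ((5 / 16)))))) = 1 / 1680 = 0.00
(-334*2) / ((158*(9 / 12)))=-1336 / 237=-5.64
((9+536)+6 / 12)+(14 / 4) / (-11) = 5997 / 11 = 545.18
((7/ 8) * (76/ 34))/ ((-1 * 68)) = -133/ 4624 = -0.03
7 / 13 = 0.54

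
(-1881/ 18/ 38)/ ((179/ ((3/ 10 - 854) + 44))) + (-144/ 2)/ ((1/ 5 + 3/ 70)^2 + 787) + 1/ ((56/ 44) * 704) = 38191953267011/ 3092675850880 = 12.35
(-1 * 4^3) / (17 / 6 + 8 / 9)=-1152 / 67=-17.19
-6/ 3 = -2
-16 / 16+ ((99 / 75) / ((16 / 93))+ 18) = 9869 / 400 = 24.67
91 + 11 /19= 1740 /19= 91.58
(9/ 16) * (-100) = -225/ 4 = -56.25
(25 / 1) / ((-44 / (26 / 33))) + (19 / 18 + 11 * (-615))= -7366423 / 1089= -6764.39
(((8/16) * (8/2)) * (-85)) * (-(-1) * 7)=-1190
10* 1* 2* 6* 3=360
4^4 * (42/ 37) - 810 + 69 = -16665/ 37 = -450.41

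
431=431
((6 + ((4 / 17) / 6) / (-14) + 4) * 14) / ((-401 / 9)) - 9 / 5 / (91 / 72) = -14160786 / 3101735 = -4.57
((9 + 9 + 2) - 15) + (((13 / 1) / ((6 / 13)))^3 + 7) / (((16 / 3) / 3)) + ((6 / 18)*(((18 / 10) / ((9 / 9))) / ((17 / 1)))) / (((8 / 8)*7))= 2873994547 / 228480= 12578.76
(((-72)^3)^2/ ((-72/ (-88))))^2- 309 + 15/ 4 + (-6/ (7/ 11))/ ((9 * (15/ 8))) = 36530940528033878570049241/ 1260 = 28992809942884030611150.19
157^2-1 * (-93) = 24742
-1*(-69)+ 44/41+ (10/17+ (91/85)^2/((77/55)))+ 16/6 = 13178474/177735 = 74.15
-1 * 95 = -95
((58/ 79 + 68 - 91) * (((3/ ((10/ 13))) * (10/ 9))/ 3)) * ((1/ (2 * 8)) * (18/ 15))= -22867/ 9480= -2.41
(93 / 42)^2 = 961 / 196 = 4.90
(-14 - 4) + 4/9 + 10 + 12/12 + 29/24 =-385/72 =-5.35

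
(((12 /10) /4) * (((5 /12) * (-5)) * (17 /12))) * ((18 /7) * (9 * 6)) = -6885 /56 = -122.95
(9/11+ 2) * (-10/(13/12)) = -3720/143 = -26.01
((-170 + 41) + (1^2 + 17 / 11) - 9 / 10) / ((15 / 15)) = -127.35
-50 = -50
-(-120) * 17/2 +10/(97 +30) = 129550/127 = 1020.08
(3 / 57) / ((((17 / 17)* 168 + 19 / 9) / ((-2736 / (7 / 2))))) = -2592 / 10717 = -0.24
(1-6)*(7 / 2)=-35 / 2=-17.50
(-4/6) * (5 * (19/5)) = -38/3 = -12.67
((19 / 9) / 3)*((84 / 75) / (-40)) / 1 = -133 / 6750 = -0.02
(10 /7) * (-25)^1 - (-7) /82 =-20451 /574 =-35.63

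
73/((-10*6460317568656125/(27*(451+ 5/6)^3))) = -1454492254463/516825405492490000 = -0.00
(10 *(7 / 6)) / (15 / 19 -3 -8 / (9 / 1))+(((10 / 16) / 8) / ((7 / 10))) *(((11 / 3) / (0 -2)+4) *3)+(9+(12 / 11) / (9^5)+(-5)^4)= 3243699347561 / 5140884672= 630.96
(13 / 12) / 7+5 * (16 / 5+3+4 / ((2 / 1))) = 3457 / 84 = 41.15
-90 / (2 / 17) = -765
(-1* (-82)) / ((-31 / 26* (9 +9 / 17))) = -18122 / 2511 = -7.22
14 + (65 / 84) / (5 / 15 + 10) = 12217 / 868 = 14.07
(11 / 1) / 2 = 11 / 2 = 5.50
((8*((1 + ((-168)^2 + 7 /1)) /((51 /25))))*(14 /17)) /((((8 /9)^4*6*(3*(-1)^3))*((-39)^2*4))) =-16674525 /12503296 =-1.33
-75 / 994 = -0.08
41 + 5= 46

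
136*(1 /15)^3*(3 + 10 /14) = 0.15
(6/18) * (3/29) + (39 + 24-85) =-637/29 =-21.97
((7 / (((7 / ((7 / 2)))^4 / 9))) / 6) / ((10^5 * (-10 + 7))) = -7 / 3200000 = -0.00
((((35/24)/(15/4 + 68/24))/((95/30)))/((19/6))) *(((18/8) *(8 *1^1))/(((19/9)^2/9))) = 8266860/10295359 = 0.80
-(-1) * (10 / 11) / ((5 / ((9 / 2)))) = 9 / 11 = 0.82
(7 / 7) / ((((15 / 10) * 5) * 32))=1 / 240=0.00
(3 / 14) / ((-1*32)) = -3 / 448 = -0.01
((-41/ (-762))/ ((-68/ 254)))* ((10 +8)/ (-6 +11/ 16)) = 984/ 1445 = 0.68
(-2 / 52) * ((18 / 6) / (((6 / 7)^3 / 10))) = -1715 / 936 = -1.83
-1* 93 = -93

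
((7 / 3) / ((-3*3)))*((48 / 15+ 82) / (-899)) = 994 / 40455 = 0.02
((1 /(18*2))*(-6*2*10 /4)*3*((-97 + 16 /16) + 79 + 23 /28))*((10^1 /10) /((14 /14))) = 2265 /56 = 40.45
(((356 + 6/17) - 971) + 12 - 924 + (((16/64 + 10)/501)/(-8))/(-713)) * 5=-1483319834755/194323872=-7633.24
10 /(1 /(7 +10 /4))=95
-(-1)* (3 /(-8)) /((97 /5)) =-15 /776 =-0.02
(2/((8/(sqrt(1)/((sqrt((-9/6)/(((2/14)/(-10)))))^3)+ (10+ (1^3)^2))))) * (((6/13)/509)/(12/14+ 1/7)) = sqrt(105)/48634950+ 33/13234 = 0.00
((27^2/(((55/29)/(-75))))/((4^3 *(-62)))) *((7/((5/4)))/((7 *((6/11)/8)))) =21141/248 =85.25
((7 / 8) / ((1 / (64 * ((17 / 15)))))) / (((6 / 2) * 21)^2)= 0.02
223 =223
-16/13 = -1.23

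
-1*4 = -4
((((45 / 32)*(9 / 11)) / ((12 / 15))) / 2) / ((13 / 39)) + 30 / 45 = 23857 / 8448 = 2.82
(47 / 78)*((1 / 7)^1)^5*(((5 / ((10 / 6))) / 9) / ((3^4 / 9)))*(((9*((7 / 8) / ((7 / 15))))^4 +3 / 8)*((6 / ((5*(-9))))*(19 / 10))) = -98870626591 / 3624503500800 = -0.03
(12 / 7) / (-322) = -6 / 1127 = -0.01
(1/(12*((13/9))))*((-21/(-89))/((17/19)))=1197/78676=0.02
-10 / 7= -1.43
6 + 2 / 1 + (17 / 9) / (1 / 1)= 89 / 9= 9.89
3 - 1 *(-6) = 9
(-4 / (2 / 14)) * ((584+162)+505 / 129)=-2708692 / 129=-20997.61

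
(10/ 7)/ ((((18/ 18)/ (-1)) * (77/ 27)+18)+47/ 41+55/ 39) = 143910/ 1783523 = 0.08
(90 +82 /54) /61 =2471 /1647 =1.50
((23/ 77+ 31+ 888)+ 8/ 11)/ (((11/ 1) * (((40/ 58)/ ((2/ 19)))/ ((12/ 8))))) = 3081627/ 160930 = 19.15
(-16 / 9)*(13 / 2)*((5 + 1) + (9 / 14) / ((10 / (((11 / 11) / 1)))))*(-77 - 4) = 198666 / 35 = 5676.17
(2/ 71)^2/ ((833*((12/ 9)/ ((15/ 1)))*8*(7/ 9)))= 0.00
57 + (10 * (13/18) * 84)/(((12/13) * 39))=1994/27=73.85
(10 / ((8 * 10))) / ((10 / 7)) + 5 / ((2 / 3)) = 607 / 80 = 7.59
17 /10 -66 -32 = -963 /10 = -96.30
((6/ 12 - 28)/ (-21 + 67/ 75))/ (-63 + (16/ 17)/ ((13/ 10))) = -70125/ 3193016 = -0.02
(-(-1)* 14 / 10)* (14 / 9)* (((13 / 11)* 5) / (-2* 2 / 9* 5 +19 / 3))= 1274 / 407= 3.13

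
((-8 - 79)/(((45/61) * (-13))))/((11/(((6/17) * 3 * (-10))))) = -8.73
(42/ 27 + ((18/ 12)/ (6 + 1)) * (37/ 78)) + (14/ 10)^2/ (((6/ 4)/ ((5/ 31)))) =948511/ 507780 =1.87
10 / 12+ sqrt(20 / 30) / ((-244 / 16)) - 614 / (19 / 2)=-7273 / 114 - 4*sqrt(6) / 183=-63.85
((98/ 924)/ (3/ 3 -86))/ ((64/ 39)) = -91/ 119680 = -0.00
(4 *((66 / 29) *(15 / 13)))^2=15681600 / 142129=110.33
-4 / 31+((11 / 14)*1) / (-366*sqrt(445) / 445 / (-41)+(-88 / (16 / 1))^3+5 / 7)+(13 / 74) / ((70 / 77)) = 87824776697373797 / 1476839900220419660 - 36974784*sqrt(445) / 64378374028789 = 0.06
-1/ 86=-0.01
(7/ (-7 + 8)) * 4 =28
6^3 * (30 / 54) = 120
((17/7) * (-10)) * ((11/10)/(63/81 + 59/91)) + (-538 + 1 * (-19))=-575.73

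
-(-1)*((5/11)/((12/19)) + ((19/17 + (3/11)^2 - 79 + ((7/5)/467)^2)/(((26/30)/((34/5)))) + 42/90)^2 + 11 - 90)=985175600704187300046616519/2647936009297710202500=372054.16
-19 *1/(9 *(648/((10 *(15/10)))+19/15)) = -95/2001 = -0.05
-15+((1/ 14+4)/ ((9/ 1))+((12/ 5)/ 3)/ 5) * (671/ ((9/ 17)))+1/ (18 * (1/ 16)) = 7201351/ 9450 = 762.05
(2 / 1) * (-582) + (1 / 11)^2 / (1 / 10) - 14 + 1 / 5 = -712519 / 605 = -1177.72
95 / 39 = 2.44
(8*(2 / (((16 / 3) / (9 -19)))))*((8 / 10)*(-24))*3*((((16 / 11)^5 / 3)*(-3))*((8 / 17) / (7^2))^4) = -7421703487488 / 77543148614841371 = -0.00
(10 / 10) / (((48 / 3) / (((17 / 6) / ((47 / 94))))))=17 / 48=0.35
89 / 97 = 0.92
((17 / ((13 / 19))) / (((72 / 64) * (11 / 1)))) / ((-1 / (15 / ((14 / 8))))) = -51680 / 3003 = -17.21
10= 10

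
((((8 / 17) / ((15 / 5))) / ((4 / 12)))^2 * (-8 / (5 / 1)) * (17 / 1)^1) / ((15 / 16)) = -8192 / 1275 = -6.43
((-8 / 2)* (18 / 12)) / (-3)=2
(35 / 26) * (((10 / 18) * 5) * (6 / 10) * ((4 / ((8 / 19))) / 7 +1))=275 / 52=5.29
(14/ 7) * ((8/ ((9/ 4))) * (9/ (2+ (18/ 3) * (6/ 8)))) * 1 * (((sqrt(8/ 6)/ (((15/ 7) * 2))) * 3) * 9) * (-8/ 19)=-21504 * sqrt(3)/ 1235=-30.16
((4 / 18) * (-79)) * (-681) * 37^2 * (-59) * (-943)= 2731807522898 / 3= 910602507632.67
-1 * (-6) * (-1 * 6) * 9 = -324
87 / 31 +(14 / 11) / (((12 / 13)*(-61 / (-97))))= 623899 / 124806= 5.00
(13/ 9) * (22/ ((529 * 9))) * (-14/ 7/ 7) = -572/ 299943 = -0.00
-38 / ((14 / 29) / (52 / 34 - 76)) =697566 / 119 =5861.90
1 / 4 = 0.25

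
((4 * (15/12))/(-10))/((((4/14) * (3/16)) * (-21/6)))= 8/3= 2.67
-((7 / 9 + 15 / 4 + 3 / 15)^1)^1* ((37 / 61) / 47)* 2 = -0.12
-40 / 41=-0.98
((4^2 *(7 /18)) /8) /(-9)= -7 /81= -0.09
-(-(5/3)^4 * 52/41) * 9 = 32500/369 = 88.08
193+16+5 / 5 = 210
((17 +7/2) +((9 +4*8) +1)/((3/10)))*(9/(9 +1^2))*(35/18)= 2247/8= 280.88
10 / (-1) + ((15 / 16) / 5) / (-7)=-1123 / 112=-10.03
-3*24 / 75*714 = -17136 / 25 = -685.44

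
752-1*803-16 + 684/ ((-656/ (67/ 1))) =-22445/ 164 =-136.86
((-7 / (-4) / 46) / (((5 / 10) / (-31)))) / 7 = -31 / 92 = -0.34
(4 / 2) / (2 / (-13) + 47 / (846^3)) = -334955088 / 25765763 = -13.00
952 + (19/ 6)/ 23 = 131395/ 138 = 952.14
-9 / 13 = -0.69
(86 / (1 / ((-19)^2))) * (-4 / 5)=-124184 / 5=-24836.80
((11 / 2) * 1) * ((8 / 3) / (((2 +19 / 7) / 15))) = 140 / 3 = 46.67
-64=-64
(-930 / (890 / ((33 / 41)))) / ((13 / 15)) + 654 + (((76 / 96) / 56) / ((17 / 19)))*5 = 707865552809 / 1083840576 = 653.11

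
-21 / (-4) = 21 / 4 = 5.25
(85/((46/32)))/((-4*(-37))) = 340/851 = 0.40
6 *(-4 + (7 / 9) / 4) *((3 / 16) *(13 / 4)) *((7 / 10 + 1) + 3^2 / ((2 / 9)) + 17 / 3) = -639379 / 960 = -666.02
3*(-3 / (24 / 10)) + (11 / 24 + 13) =233 / 24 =9.71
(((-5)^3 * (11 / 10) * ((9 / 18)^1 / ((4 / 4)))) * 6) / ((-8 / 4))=825 / 4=206.25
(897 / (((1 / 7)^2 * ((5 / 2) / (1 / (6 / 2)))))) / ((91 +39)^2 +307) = 29302 / 86035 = 0.34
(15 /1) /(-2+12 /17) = -255 /22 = -11.59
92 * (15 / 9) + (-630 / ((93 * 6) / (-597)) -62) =71179 / 93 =765.37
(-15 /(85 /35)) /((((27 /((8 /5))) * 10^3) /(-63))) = 0.02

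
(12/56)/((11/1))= 3/154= 0.02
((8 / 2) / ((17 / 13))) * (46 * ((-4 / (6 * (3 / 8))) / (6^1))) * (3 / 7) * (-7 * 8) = 153088 / 153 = 1000.58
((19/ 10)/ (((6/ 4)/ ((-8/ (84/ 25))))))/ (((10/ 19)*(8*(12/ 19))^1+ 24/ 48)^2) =-99043960/ 327786543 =-0.30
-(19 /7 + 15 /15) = -26 /7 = -3.71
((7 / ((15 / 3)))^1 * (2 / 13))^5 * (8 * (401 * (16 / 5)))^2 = 1416931525001216 / 29007265625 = 48847.47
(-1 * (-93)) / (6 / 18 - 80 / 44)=-3069 / 49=-62.63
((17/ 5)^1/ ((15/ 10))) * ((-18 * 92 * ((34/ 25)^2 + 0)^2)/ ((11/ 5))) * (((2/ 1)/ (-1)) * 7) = 351124956672/ 4296875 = 81716.35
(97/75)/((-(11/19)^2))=-35017/9075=-3.86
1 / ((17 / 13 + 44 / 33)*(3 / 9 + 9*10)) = 0.00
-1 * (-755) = 755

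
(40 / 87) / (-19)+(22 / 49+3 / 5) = 415021 / 404985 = 1.02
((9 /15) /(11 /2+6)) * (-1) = -6 /115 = -0.05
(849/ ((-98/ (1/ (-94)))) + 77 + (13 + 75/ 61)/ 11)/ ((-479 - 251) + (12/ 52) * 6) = -6298787287/ 58548818944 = -0.11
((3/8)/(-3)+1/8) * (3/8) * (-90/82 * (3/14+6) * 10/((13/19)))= 0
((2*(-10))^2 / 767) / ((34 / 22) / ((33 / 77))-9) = -6600 / 68263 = -0.10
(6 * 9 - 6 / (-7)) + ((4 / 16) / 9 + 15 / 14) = 14101 / 252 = 55.96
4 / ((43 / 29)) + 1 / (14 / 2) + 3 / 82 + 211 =5278915 / 24682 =213.88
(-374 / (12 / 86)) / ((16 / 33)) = -88451 / 16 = -5528.19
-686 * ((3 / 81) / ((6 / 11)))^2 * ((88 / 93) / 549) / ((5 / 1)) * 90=-3652264 / 37220553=-0.10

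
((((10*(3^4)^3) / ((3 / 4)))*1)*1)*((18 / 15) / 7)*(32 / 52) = 68024448 / 91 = 747521.41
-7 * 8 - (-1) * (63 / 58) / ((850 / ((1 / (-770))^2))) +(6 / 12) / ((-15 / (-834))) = -117755021991 / 4175710000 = -28.20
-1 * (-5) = 5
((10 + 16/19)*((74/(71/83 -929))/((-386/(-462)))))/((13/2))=-146136606/918095789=-0.16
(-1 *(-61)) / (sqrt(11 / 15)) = 61 *sqrt(165) / 11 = 71.23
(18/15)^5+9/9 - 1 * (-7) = 32776/3125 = 10.49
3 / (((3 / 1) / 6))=6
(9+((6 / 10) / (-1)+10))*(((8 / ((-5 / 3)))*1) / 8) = -276 / 25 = -11.04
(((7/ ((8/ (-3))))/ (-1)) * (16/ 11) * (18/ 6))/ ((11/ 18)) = 2268/ 121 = 18.74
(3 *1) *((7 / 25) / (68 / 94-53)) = -47 / 2925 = -0.02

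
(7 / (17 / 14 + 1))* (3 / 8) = 147 / 124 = 1.19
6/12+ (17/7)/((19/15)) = 2.42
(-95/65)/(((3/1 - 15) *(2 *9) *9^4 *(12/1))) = 19/221079456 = 0.00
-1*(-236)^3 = 13144256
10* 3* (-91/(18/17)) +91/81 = -208754/81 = -2577.21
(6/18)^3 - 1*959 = -25892/27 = -958.96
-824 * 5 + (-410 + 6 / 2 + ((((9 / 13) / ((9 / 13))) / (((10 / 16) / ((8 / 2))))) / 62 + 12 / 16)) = -2806211 / 620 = -4526.15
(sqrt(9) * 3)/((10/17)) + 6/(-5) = 141/10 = 14.10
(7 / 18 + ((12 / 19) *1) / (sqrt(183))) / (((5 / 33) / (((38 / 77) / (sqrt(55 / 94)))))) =sqrt(5170) *(72 *sqrt(183) + 8113) / 352275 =1.85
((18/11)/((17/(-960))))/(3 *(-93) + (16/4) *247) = -17280/132583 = -0.13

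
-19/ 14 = -1.36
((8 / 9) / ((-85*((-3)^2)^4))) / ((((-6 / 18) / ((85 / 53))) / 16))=128 / 1043199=0.00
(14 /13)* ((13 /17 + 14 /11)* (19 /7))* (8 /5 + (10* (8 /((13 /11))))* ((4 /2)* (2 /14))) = 137946384 /1106105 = 124.71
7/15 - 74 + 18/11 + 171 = 16352/165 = 99.10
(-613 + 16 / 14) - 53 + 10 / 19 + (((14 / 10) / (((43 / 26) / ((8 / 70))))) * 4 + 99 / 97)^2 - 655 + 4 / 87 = -165736111326765866 / 125814672256875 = -1317.30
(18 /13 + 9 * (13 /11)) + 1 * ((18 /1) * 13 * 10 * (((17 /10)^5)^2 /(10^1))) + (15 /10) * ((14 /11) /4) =33738530198412219 /715000000000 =47186.76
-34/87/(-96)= 17/4176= 0.00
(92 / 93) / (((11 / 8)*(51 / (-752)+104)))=553472 / 79954611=0.01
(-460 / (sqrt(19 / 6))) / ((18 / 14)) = -3220 * sqrt(114) / 171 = -201.05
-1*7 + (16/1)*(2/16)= -5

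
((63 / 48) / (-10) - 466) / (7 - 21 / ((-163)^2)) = -1981542589 / 29753920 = -66.60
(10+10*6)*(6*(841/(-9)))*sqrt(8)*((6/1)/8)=-58870*sqrt(2)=-83254.75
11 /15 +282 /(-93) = -1069 /465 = -2.30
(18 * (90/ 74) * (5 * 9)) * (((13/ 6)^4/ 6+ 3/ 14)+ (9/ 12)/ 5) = 16481685/ 4144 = 3977.24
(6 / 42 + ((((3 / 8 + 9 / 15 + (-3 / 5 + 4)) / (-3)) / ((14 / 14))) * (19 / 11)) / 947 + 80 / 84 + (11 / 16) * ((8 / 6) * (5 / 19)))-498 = -16514679395 / 33251064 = -496.67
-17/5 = -3.40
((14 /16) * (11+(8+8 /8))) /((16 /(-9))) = -315 /32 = -9.84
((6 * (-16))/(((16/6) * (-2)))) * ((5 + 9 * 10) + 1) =1728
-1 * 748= -748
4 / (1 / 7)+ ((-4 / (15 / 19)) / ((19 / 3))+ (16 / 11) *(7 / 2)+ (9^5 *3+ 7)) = 9745246 / 55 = 177186.29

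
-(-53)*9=477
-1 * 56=-56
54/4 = 27/2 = 13.50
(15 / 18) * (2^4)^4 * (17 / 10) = 92842.67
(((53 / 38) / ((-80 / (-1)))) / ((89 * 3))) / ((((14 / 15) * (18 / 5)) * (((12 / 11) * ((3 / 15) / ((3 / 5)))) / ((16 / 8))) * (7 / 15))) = 14575 / 63635712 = 0.00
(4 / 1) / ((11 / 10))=40 / 11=3.64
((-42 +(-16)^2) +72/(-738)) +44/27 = 238594/1107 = 215.53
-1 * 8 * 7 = -56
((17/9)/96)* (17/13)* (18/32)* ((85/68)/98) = 1445/7827456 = 0.00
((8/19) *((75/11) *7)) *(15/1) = 63000/209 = 301.44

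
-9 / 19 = -0.47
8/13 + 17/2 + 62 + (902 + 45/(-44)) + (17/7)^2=27411121/28028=977.99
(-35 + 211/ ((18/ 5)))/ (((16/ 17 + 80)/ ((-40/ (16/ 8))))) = -36125/ 6192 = -5.83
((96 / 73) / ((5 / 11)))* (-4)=-4224 / 365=-11.57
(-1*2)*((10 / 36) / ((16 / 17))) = -0.59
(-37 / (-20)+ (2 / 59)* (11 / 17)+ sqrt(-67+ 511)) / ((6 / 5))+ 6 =60661 / 8024+ 5* sqrt(111) / 3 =25.12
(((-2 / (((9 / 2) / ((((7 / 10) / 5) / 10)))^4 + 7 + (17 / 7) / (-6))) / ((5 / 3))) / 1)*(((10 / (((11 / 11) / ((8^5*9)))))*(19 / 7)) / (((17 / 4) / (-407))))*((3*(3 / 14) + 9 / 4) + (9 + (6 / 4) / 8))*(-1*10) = -27214905855836160 / 2614148439115187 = -10.41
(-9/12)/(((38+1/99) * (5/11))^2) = -3557763/1416016900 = -0.00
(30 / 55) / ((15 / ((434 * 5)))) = 868 / 11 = 78.91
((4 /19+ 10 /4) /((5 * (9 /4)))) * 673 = 138638 /855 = 162.15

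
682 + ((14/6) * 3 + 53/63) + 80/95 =826748/1197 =690.68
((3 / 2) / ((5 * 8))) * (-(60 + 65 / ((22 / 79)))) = -3873 / 352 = -11.00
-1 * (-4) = 4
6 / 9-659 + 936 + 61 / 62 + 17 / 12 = 104185 / 372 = 280.07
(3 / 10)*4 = 6 / 5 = 1.20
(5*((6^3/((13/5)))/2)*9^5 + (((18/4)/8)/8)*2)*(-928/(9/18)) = -295906352193/13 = -22762027091.77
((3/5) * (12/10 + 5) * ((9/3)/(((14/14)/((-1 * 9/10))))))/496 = -81/4000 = -0.02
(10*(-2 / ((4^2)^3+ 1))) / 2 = -10 / 4097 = -0.00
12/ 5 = 2.40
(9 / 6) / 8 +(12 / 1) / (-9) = -55 / 48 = -1.15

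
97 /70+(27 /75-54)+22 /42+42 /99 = -51.31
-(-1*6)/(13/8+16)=16/47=0.34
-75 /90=-5 /6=-0.83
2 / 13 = 0.15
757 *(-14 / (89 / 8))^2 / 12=2373952 / 23763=99.90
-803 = -803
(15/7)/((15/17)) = 17/7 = 2.43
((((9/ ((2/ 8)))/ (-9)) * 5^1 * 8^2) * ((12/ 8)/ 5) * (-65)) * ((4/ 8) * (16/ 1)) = 199680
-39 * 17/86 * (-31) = 20553/86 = 238.99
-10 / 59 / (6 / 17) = -85 / 177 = -0.48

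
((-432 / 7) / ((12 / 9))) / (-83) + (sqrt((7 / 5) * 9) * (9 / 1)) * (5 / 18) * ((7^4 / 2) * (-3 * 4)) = 324 / 581-21609 * sqrt(35) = -127840.01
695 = 695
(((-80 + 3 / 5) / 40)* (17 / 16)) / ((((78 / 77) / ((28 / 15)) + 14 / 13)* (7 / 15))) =-2.79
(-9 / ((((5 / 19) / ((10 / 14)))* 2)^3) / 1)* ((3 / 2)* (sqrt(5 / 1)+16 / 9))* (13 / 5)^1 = -2407509* sqrt(5) / 27440- 267501 / 1715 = -352.16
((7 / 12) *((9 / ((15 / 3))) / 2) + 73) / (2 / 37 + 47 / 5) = 108817 / 13992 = 7.78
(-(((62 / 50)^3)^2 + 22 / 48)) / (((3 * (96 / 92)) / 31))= -17101757911147 / 421875000000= -40.54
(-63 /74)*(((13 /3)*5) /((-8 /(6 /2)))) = 4095 /592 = 6.92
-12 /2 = -6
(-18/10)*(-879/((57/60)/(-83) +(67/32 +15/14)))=147081312/293171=501.69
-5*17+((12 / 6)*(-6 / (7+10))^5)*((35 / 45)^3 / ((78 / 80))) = -14121355945 / 166123269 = -85.01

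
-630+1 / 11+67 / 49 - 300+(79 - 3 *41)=-524200 / 539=-972.54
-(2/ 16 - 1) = 7/ 8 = 0.88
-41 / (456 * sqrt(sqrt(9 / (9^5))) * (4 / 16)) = -3.24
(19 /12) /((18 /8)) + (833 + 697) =41329 /27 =1530.70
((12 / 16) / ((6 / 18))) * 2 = 9 / 2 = 4.50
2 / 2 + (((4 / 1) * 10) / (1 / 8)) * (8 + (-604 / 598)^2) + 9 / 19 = 4905488188 / 1698619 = 2887.93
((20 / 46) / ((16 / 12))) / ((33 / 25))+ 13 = 6703 / 506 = 13.25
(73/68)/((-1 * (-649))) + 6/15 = 88629/220660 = 0.40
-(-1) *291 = 291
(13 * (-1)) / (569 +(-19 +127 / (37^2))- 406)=-17797 / 197263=-0.09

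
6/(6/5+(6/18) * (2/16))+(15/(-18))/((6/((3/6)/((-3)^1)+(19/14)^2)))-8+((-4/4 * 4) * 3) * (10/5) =-86421889/3154032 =-27.40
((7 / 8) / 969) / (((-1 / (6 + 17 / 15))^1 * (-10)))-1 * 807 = -938378851 / 1162800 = -807.00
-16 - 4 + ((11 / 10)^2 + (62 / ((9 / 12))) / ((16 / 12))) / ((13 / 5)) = 1121 / 260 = 4.31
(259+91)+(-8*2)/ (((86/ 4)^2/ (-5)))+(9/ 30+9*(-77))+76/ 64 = -50490929/ 147920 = -341.34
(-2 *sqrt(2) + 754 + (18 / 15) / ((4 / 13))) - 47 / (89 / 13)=668421 / 890 - 2 *sqrt(2)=748.21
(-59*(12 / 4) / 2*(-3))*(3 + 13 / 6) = 5487 / 4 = 1371.75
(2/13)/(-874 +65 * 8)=-1/2301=-0.00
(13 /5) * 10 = 26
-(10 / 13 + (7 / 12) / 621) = -0.77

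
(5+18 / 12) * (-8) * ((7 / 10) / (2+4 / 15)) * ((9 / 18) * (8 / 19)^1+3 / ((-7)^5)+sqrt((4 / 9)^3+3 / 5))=-91 * sqrt(12535) / 765 - 2619669 / 775523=-16.70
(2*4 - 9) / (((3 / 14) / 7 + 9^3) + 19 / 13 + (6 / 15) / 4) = -0.00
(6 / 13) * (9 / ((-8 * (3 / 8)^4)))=-1024 / 39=-26.26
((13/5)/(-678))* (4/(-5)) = 26/8475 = 0.00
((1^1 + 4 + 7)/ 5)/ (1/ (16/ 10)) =96/ 25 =3.84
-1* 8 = -8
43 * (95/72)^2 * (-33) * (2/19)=-224675/864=-260.04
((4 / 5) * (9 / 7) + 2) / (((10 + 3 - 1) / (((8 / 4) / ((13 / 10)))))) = 106 / 273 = 0.39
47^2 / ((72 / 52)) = 1595.39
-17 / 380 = -0.04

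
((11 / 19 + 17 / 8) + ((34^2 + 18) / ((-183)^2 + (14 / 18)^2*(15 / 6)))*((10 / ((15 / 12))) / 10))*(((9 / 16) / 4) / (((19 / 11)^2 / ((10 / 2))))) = 12267542277441 / 19053184367104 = 0.64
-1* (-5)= 5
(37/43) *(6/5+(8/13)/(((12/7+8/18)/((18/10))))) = 70041/47515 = 1.47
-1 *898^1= -898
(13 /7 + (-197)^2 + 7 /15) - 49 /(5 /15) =4059754 /105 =38664.32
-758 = -758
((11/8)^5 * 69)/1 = 11112519/32768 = 339.13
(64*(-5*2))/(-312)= 80/39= 2.05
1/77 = 0.01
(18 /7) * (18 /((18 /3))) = 54 /7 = 7.71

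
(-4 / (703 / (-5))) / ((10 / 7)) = 14 / 703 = 0.02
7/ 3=2.33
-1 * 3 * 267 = -801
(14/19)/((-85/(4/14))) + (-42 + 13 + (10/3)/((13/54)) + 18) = 59703/20995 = 2.84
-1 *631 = -631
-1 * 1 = -1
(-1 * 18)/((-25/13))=234/25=9.36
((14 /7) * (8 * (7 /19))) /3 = 112 /57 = 1.96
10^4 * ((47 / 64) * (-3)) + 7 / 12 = -66092 / 3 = -22030.67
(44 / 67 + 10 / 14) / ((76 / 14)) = 643 / 2546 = 0.25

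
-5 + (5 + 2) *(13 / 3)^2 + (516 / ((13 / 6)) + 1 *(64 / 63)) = 299438 / 819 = 365.61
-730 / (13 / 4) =-2920 / 13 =-224.62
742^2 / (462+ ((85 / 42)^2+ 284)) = 971194896 / 1323169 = 733.99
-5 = -5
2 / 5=0.40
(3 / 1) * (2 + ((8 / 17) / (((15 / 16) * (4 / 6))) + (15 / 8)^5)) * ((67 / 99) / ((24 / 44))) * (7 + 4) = 5913572291 / 5570560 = 1061.58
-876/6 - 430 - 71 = -647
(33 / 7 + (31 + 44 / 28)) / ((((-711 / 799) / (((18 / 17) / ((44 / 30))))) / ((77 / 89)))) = -184005 / 7031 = -26.17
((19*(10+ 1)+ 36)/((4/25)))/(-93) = -6125/372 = -16.47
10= 10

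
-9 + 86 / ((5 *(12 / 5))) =-11 / 6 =-1.83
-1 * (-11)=11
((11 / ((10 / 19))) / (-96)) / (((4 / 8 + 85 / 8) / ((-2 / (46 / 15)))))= 209 / 16376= 0.01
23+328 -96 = 255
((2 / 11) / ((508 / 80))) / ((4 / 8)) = 80 / 1397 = 0.06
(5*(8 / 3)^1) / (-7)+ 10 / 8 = -55 / 84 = -0.65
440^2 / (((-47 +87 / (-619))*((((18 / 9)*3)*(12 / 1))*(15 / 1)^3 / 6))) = -299596 / 2954475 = -0.10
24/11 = 2.18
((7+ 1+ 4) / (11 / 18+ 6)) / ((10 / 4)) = 432 / 595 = 0.73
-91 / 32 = -2.84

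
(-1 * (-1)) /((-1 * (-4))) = 1 /4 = 0.25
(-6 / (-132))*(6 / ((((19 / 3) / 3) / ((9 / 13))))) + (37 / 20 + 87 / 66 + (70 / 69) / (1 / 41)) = 168170111 / 3749460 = 44.85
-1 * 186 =-186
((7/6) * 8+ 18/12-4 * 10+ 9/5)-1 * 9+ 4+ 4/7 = -6677/210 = -31.80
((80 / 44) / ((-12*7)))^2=25 / 53361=0.00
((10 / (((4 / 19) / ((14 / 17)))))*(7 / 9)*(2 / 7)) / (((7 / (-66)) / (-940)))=3929200 / 51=77043.14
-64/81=-0.79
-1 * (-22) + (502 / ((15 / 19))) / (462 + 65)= 183448 / 7905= 23.21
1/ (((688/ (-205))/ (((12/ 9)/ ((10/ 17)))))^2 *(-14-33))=-485809/ 50056128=-0.01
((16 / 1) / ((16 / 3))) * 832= 2496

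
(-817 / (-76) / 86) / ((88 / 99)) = 9 / 64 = 0.14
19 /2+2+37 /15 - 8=179 /30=5.97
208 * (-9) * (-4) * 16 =119808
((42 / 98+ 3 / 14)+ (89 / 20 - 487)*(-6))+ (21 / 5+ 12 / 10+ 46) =103157 / 35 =2947.34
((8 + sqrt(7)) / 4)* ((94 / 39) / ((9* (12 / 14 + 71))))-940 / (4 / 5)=-207448459 / 176553 + 329* sqrt(7) / 353106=-1174.99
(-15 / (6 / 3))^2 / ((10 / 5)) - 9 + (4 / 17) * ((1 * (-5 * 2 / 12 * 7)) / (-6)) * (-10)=20609 / 1224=16.84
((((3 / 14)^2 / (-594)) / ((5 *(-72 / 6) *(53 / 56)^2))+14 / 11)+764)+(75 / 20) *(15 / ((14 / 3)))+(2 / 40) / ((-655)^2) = 25967547045663199 / 33406237557000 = 777.33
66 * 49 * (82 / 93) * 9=795564 / 31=25663.35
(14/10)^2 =49/25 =1.96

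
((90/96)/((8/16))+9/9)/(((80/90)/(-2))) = -207/32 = -6.47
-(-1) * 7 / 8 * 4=7 / 2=3.50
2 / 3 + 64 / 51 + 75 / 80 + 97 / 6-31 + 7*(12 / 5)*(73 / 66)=98849 / 14960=6.61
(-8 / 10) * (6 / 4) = -6 / 5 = -1.20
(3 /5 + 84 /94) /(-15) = -117 /1175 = -0.10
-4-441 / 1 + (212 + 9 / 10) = -2321 / 10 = -232.10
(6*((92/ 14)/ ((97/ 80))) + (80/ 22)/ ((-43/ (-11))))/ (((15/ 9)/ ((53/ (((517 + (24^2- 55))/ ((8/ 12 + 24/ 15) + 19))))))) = 330227524/ 15153243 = 21.79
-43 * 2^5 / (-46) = 688 / 23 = 29.91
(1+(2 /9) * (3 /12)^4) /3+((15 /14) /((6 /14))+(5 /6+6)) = 33409 /3456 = 9.67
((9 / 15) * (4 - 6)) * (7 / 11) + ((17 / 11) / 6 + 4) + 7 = 3463 / 330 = 10.49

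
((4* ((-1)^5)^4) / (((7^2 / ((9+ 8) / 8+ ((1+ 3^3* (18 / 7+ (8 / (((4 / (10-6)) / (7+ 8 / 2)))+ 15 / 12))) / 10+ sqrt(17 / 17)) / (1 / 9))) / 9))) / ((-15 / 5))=-188436 / 343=-549.38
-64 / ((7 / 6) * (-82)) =192 / 287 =0.67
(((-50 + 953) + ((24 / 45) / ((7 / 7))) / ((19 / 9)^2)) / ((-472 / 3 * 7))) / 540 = -543377 / 357823200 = -0.00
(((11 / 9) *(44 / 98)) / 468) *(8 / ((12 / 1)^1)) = 121 / 154791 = 0.00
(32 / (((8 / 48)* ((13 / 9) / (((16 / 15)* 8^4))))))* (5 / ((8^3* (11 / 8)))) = 589824 / 143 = 4124.64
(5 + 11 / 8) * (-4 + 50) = 1173 / 4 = 293.25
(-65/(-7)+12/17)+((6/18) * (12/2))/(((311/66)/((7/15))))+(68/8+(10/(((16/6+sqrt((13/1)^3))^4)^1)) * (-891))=17867068464960 * sqrt(13)/150889270197191761+1043573349867094363766399/55842610007278698828490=18.69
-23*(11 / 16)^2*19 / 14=-52877 / 3584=-14.75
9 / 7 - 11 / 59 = 454 / 413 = 1.10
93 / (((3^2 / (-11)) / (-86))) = 29326 / 3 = 9775.33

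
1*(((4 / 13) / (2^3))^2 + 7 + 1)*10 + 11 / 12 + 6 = 176297 / 2028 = 86.93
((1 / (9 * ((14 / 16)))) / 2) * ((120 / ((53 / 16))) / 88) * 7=320 / 1749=0.18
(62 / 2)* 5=155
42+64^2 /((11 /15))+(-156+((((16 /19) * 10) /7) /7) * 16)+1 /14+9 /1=112308453 /20482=5483.28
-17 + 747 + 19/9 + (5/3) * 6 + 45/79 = 528046/711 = 742.68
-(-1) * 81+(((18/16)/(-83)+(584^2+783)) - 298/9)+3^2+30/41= 83770139071/245016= 341896.61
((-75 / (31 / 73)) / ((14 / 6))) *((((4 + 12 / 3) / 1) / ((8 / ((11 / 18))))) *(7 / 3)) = -107.93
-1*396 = -396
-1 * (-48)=48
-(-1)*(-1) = -1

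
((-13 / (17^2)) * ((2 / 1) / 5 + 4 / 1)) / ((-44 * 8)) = 13 / 23120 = 0.00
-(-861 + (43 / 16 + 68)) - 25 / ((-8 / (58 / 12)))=9665 / 12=805.42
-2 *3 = -6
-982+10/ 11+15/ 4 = -43003/ 44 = -977.34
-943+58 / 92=-43349 / 46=-942.37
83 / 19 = 4.37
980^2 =960400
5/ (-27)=-5/ 27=-0.19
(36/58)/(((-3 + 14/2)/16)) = 72/29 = 2.48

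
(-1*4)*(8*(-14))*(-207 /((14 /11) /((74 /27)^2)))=-44333696 /81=-547329.58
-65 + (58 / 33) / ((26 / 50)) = -26435 / 429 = -61.62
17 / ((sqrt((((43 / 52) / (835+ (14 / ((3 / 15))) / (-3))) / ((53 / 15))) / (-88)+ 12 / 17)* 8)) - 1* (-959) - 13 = 17* sqrt(177864740082947346) / 2834654106+ 946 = 948.53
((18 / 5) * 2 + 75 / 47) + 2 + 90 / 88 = 122203 / 10340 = 11.82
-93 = -93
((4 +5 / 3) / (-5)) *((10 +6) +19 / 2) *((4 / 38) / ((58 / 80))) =-2312 / 551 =-4.20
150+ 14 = 164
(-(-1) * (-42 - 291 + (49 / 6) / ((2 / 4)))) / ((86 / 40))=-19000 / 129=-147.29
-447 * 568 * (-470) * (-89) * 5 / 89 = -596655600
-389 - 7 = -396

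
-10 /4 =-5 /2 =-2.50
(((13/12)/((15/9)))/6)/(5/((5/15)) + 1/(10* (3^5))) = 1053/145804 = 0.01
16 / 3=5.33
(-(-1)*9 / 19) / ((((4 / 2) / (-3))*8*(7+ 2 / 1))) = -3 / 304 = -0.01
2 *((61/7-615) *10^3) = -8488000/7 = -1212571.43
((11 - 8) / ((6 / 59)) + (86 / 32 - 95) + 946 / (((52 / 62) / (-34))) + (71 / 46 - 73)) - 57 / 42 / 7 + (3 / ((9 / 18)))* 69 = -8924181375 / 234416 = -38069.85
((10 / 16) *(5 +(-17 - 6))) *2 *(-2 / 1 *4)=180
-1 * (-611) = 611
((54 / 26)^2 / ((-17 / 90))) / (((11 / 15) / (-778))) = 765668700 / 31603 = 24227.72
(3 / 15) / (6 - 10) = -1 / 20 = -0.05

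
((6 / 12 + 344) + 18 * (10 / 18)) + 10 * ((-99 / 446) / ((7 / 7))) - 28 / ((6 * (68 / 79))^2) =3259548335 / 9280368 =351.23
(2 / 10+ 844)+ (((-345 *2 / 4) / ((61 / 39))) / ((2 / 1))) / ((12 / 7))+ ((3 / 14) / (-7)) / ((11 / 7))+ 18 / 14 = 305605317 / 375760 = 813.30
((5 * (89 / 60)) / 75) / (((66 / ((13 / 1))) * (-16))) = -1157 / 950400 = -0.00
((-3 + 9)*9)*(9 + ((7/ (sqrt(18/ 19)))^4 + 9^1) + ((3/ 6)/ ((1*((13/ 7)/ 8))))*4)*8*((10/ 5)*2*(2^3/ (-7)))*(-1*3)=16007028.75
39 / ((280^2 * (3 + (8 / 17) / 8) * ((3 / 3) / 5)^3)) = 255 / 12544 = 0.02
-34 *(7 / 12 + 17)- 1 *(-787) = 1135 / 6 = 189.17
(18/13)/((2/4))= 36/13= 2.77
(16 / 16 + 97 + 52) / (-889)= -150 / 889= -0.17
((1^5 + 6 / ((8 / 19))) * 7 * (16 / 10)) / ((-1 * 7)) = -122 / 5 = -24.40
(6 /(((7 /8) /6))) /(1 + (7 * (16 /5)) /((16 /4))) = 480 /77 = 6.23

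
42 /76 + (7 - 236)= -228.45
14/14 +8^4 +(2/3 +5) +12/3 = 12320/3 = 4106.67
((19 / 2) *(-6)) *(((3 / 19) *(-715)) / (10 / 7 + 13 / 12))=540540 / 211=2561.80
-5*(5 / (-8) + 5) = -175 / 8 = -21.88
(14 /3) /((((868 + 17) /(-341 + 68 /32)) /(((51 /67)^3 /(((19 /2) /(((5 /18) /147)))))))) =-13319143 /84963141396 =-0.00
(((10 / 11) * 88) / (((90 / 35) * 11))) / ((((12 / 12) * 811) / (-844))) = -236320 / 80289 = -2.94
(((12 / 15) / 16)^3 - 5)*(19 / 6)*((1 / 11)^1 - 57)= 79291351 / 88000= 901.04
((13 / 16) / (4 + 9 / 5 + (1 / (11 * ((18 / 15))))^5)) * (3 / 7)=15262803270 / 254223622303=0.06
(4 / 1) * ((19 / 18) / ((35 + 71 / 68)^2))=9248 / 2845611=0.00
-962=-962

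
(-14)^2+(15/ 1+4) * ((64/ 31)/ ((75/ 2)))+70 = 620882/ 2325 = 267.05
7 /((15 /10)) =14 /3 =4.67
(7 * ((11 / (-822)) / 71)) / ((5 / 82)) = -3157 / 145905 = -0.02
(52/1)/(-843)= -52/843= -0.06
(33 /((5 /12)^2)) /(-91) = -4752 /2275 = -2.09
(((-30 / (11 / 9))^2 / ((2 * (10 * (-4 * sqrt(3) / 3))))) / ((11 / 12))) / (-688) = 10935 * sqrt(3) / 915728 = 0.02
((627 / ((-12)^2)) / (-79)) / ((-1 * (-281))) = -209 / 1065552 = -0.00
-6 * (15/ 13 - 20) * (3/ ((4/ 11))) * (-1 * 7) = -169785/ 26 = -6530.19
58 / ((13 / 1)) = 58 / 13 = 4.46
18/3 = 6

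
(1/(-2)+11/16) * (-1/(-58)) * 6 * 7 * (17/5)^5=89450991/1450000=61.69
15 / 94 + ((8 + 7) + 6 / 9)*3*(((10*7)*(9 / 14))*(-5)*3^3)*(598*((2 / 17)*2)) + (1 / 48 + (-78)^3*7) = -1668193526009 / 38352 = -43496910.88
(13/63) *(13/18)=169/1134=0.15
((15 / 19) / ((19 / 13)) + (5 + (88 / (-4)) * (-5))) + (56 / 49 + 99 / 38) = 602883 / 5054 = 119.29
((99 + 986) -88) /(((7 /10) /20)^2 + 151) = 39880000 /6040049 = 6.60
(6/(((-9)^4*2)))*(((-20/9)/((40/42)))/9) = -7/59049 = -0.00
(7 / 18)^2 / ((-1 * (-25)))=49 / 8100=0.01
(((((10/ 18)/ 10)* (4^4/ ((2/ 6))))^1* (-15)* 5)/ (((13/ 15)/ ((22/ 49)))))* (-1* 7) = 1056000/ 91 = 11604.40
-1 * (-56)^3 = 175616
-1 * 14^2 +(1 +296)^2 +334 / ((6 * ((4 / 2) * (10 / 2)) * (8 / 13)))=21125291 / 240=88022.05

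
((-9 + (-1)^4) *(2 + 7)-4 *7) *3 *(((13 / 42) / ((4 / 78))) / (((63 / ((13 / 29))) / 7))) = -54925 / 609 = -90.19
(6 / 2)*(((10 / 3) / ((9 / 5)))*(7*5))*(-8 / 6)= -7000 / 27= -259.26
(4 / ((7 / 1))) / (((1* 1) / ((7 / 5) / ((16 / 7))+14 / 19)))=0.77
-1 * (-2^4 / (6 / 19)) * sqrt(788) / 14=152 * sqrt(197) / 21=101.59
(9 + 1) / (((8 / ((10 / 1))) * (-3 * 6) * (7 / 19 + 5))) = -475 / 3672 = -0.13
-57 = -57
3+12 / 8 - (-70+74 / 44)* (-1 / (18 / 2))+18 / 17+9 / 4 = 163 / 748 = 0.22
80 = 80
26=26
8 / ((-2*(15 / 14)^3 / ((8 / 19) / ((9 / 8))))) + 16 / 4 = 1606036 / 577125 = 2.78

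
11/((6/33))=121/2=60.50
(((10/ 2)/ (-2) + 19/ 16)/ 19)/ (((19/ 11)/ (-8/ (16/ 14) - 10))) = 3927/ 5776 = 0.68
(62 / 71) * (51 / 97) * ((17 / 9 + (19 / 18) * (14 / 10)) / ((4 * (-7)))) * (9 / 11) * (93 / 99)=-4950111 / 116665780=-0.04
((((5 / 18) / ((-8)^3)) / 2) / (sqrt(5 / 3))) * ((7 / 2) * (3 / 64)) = -7 * sqrt(15) / 786432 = -0.00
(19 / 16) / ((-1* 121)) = -19 / 1936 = -0.01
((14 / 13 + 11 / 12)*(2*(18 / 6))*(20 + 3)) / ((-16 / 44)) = -78683 / 104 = -756.57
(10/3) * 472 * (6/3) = 3146.67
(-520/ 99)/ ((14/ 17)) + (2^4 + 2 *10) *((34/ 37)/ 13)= -1277788/ 333333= -3.83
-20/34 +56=942/17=55.41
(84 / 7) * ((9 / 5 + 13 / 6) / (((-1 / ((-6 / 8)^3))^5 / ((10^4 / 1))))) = 213439991625 / 33554432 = 6361.01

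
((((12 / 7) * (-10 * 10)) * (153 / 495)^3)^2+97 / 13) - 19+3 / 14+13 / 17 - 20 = -4732073352033 / 959211703450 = -4.93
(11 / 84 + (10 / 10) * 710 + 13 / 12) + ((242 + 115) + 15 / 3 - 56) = 14241 / 14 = 1017.21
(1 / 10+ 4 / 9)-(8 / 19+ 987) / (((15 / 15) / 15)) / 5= -5064539 / 1710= -2961.72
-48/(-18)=8/3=2.67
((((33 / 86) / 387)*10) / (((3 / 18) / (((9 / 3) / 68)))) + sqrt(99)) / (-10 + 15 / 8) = -24*sqrt(11) / 65 - 132 / 408629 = -1.22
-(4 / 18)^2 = -4 / 81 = -0.05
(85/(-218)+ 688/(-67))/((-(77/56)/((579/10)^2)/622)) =32462169823458/2008325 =16163803.08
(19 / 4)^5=2476099 / 1024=2418.07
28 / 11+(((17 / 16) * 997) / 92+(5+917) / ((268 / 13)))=63772213 / 1084864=58.78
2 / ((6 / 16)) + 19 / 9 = 67 / 9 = 7.44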